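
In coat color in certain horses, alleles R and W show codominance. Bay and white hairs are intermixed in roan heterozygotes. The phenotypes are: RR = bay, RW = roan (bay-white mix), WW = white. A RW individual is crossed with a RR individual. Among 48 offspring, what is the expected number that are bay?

Punnett square for RW × RR:
Offspring genotypes: 2 RR, 2 RW
Phenotype counts: 2 bay, 2 roan (bay-white mix)
bay: 2 out of 4 → fraction 1/2
Expected count = 1/2 × 48 = 24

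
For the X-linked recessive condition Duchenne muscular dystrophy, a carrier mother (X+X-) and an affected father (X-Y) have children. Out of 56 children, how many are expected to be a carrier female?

Cross: X+X- × X-Y
Offspring: 1 X+X-, 1 X+Y, 1 X-X-, 1 X-Y
Probability of a carrier female: 1/4
Expected count = 1/4 × 56 = 14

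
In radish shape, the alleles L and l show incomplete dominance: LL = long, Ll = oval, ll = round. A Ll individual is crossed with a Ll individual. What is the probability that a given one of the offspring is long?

Punnett square for Ll × Ll:
Offspring genotypes: 1 LL, 2 Ll, 1 ll
Phenotype counts: 1 long, 2 oval, 1 round
long: 1 out of 4
Probability: 1/4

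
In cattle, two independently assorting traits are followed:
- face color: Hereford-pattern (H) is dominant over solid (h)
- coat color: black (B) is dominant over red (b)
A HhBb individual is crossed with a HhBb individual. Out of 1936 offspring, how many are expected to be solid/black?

Dihybrid cross HhBb × HhBb — consider each gene separately:
face color: Hh × Hh → 1 HH, 2 Hh, 1 hh → 3 H_ : 1 hh (out of 4)
coat color: Bb × Bb → 1 BB, 2 Bb, 1 bb → 3 B_ : 1 bb (out of 4)
Combine (counts out of 4 × 4 = 16): Hereford-pattern/black (H_B_) = 3×3 = 9; Hereford-pattern/red (H_bb) = 3×1 = 3; solid/black (hhB_) = 1×3 = 3; solid/red (hhbb) = 1×1 = 1
Phenotype counts (out of 16): 9 Hereford-pattern/black, 3 Hereford-pattern/red, 3 solid/black, 1 solid/red
solid/black: 3 out of 16 → fraction 3/16
Expected count = 3/16 × 1936 = 363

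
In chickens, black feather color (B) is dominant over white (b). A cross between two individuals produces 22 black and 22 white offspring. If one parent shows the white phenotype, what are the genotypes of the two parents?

Observed offspring: 22 black, 22 white
The observed ratio simplifies to 1:1. One parent shows white, so its genotype must be bb. A 1:1 offspring split requires the other parent to be heterozygous (Bb).
Parent genotypes: bb × Bb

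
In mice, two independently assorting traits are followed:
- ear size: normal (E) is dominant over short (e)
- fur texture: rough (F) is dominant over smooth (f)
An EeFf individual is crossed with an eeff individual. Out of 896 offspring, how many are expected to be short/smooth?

Dihybrid cross EeFf × eeff — consider each gene separately:
ear size: Ee × ee → 2 Ee, 2 ee → 2 E_ : 2 ee (out of 4)
fur texture: Ff × ff → 2 Ff, 2 ff → 2 F_ : 2 ff (out of 4)
Combine (counts out of 4 × 4 = 16): normal/rough (E_F_) = 2×2 = 4; normal/smooth (E_ff) = 2×2 = 4; short/rough (eeF_) = 2×2 = 4; short/smooth (eeff) = 2×2 = 4
Phenotype counts (out of 16): 4 normal/rough, 4 normal/smooth, 4 short/rough, 4 short/smooth
short/smooth: 4 out of 16 → fraction 1/4
Expected count = 1/4 × 896 = 224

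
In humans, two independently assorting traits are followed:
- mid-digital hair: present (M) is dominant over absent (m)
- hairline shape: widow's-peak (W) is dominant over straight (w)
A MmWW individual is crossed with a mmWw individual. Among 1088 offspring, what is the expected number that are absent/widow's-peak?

Dihybrid cross MmWW × mmWw — consider each gene separately:
mid-digital hair: Mm × mm → 2 Mm, 2 mm → 2 M_ : 2 mm (out of 4)
hairline shape: WW × Ww → 2 WW, 2 Ww → 4 W_ (out of 4)
Combine (counts out of 4 × 4 = 16): present/widow's-peak (M_W_) = 2×4 = 8; absent/widow's-peak (mmW_) = 2×4 = 8
Phenotype counts (out of 16): 8 present/widow's-peak, 8 absent/widow's-peak
absent/widow's-peak: 8 out of 16 → fraction 1/2
Expected count = 1/2 × 1088 = 544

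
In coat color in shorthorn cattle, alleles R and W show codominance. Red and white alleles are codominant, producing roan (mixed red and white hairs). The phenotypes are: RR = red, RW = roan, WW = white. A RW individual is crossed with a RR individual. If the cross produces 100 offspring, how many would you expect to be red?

Punnett square for RW × RR:
Offspring genotypes: 2 RR, 2 RW
Phenotype counts: 2 red, 2 roan
red: 2 out of 4 → fraction 1/2
Expected count = 1/2 × 100 = 50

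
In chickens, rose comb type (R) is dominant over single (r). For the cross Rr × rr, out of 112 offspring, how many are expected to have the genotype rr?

Punnett square for Rr × rr:
Offspring genotypes: 2 Rr, 2 rr
Total offspring: 4
Count with target: 2
Probability: 2/4 = 1/2
Expected count = 1/2 × 112 = 56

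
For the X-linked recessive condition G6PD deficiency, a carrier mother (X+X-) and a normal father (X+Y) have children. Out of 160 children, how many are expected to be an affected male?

Cross: X+X- × X+Y
Offspring: 1 X+X+, 1 X+Y, 1 X+X-, 1 X-Y
Probability of an affected male: 1/4
Expected count = 1/4 × 160 = 40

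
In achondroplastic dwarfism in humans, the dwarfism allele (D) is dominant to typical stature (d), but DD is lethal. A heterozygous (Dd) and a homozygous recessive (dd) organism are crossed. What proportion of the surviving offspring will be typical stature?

Cross: Dd × dd
Punnett square offspring (before lethality): 2 Dd, 2 dd
No DD offspring are produced in this cross.
typical stature: 2 out of 4
Probability: 2/4 = 1/2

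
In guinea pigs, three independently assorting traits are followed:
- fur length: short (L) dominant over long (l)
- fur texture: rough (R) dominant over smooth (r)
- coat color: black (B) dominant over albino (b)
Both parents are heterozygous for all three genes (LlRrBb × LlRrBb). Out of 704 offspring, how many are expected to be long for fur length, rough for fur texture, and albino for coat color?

Trihybrid cross: LlRrBb × LlRrBb
Each trait segregates independently with a 3:1 phenotypic ratio, so each gene contributes 3/4 (dominant) or 1/4 (recessive).
Target: long (fur length), rough (fur texture), albino (coat color)
Probability = product of independent per-trait probabilities
= 1/4 × 3/4 × 1/4 = 3/64
Expected count = 3/64 × 704 = 33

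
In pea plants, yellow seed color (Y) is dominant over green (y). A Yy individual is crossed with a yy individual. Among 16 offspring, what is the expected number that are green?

Punnett square for Yy × yy:
Offspring genotypes: 2 Yy, 2 yy
yellow: 2, green: 2
green: 2 out of 4 → fraction 1/2
Expected count = 1/2 × 16 = 8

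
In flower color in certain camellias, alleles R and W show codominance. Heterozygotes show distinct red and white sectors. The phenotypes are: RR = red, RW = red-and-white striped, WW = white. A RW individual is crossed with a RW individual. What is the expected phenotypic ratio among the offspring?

Punnett square for RW × RW:
Offspring genotypes: 1 RR, 2 RW, 1 WW
Phenotype counts: 1 red, 2 red-and-white striped, 1 white
Ratio: 1 red : 2 red-and-white striped : 1 white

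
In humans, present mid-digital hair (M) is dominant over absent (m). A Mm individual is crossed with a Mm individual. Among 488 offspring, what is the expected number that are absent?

Punnett square for Mm × Mm:
Offspring genotypes: 1 MM, 2 Mm, 1 mm
present: 3, absent: 1
absent: 1 out of 4 → fraction 1/4
Expected count = 1/4 × 488 = 122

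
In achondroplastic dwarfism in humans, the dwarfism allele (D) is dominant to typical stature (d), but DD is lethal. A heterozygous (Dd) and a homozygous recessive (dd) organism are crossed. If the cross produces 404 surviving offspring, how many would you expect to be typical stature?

Cross: Dd × dd
Punnett square offspring (before lethality): 2 Dd, 2 dd
No DD offspring are produced in this cross.
typical stature: 2 out of 4 → fraction 1/2
Expected count = 1/2 × 404 = 202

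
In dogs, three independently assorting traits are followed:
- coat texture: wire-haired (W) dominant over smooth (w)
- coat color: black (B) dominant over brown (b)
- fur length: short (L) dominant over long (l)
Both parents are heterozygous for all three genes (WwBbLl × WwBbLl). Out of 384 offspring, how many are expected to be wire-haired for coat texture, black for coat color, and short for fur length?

Trihybrid cross: WwBbLl × WwBbLl
Each trait segregates independently with a 3:1 phenotypic ratio, so each gene contributes 3/4 (dominant) or 1/4 (recessive).
Target: wire-haired (coat texture), black (coat color), short (fur length)
Probability = product of independent per-trait probabilities
= 3/4 × 3/4 × 3/4 = 27/64
Expected count = 27/64 × 384 = 162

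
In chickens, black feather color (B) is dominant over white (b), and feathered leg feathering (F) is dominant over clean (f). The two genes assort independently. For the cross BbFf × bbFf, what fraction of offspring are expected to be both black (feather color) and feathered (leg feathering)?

Dihybrid cross BbFf × bbFf — consider each gene separately:
feather color: Bb × bb → 2 Bb, 2 bb → 2 B_ : 2 bb (out of 4)
leg feathering: Ff × Ff → 1 FF, 2 Ff, 1 ff → 3 F_ : 1 ff (out of 4)
Looking for: black (B_) and feathered (F_)
P(black) = 2/4, P(feathered) = 3/4
P(both) = 2/4 × 3/4 = 6/16 = 3/8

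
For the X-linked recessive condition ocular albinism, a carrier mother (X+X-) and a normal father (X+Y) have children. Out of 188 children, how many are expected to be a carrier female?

Cross: X+X- × X+Y
Offspring: 1 X+X+, 1 X+Y, 1 X+X-, 1 X-Y
Probability of a carrier female: 1/4
Expected count = 1/4 × 188 = 47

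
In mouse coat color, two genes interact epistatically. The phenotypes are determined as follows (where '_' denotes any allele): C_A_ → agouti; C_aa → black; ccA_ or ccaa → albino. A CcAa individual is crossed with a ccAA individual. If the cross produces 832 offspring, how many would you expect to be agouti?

Cross: CcAa × ccAA — consider each gene separately:
C gene: Cc × cc → 2 Cc, 2 cc → 2 C_ : 2 cc (out of 4)
A gene: Aa × AA → 2 AA, 2 Aa → 4 A_ (out of 4)
Genotype classes (out of 4 × 4 = 16): C_A_ = 2×4 = 8; ccA_ = 2×4 = 8
Apply the phenotype rules: C_A_ (8) → agouti; ccA_ (8) → albino
Phenotype counts (out of 16): 8 agouti, 8 albino
agouti: 8 out of 16 → fraction 1/2
Expected count = 1/2 × 832 = 416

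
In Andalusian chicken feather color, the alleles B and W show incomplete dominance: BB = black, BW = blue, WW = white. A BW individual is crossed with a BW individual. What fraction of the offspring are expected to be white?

Punnett square for BW × BW:
Offspring genotypes: 1 BB, 2 BW, 1 WW
Phenotype counts: 1 black, 2 blue, 1 white
white: 1 out of 4
Probability: 1/4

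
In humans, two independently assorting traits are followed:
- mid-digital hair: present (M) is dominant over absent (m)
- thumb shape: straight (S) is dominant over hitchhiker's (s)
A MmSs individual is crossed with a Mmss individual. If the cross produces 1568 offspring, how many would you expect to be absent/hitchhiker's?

Dihybrid cross MmSs × Mmss — consider each gene separately:
mid-digital hair: Mm × Mm → 1 MM, 2 Mm, 1 mm → 3 M_ : 1 mm (out of 4)
thumb shape: Ss × ss → 2 Ss, 2 ss → 2 S_ : 2 ss (out of 4)
Combine (counts out of 4 × 4 = 16): present/straight (M_S_) = 3×2 = 6; present/hitchhiker's (M_ss) = 3×2 = 6; absent/straight (mmS_) = 1×2 = 2; absent/hitchhiker's (mmss) = 1×2 = 2
Phenotype counts (out of 16): 6 present/straight, 6 present/hitchhiker's, 2 absent/straight, 2 absent/hitchhiker's
absent/hitchhiker's: 2 out of 16 → fraction 1/8
Expected count = 1/8 × 1568 = 196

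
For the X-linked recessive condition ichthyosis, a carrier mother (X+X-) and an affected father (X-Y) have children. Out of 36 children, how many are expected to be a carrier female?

Cross: X+X- × X-Y
Offspring: 1 X+X-, 1 X+Y, 1 X-X-, 1 X-Y
Probability of a carrier female: 1/4
Expected count = 1/4 × 36 = 9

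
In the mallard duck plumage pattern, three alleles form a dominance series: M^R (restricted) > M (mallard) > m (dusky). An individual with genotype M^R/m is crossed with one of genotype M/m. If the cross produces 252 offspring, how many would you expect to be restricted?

Cross: M^R/m × M/m
Allele dominance: M^R > M > m
Offspring genotypes: 1 M^R/M, 1 M^R/m, 1 M/m, 1 m/m
Phenotype counts: 2 restricted, 1 mallard, 1 dusky
restricted: 2 out of 4 → fraction 1/2
Expected count = 1/2 × 252 = 126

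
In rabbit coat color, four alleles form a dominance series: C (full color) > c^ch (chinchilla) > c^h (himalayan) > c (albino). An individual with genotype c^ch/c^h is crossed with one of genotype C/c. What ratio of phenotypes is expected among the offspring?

Cross: c^ch/c^h × C/c
Allele dominance: C > c^ch > c^h > c
Offspring genotypes: 1 C/c^ch, 1 c^ch/c, 1 C/c^h, 1 c^h/c
Phenotype counts: 2 full color, 1 chinchilla, 1 himalayan
Ratio: 2 full color : 1 chinchilla : 1 himalayan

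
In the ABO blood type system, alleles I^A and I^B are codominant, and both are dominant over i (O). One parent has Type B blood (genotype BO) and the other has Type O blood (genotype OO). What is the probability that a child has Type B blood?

Cross: BO × OO
Possible offspring genotypes: 2 BO, 2 OO
Blood type counts: 2 Type B, 2 Type O
Probability of Type B: 2/4 = 1/2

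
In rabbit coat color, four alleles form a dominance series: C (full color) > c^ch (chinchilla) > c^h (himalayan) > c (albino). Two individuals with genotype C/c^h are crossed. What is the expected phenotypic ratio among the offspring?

Cross: C/c^h × C/c^h
Allele dominance: C > c^ch > c^h > c
Offspring genotypes: 1 C/C, 2 C/c^h, 1 c^h/c^h
Phenotype counts: 3 full color, 1 himalayan
Ratio: 3 full color : 1 himalayan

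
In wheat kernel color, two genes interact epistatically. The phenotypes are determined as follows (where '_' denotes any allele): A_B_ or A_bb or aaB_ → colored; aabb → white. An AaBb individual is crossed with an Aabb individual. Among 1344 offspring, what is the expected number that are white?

Cross: AaBb × Aabb — consider each gene separately:
A gene: Aa × Aa → 1 AA, 2 Aa, 1 aa → 3 A_ : 1 aa (out of 4)
B gene: Bb × bb → 2 Bb, 2 bb → 2 B_ : 2 bb (out of 4)
Genotype classes (out of 4 × 4 = 16): A_B_ = 3×2 = 6; A_bb = 3×2 = 6; aaB_ = 1×2 = 2; aabb = 1×2 = 2
Apply the phenotype rules: A_B_ (6) + A_bb (6) + aaB_ (2) → colored; aabb (2) → white
Phenotype counts (out of 16): 14 colored, 2 white
white: 2 out of 16 → fraction 1/8
Expected count = 1/8 × 1344 = 168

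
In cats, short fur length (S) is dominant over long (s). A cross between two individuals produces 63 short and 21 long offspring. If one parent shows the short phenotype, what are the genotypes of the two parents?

Observed offspring: 63 short, 21 long
The observed ratio simplifies to 3:1. Long (ss) offspring appear, so each parent must contribute one s allele. The parent stated to show short carries S, so it is Ss. The other parent is then either Ss or ss: Ss × ss would give a 1:1 split, whereas Ss × Ss gives 3:1 — matching the data. So both parents are heterozygous (Ss × Ss).
Parent genotypes: Ss × Ss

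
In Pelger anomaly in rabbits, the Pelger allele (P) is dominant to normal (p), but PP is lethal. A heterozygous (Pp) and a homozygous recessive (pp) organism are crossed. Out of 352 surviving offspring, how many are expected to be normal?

Cross: Pp × pp
Punnett square offspring (before lethality): 2 Pp, 2 pp
No PP offspring are produced in this cross.
normal: 2 out of 4 → fraction 1/2
Expected count = 1/2 × 352 = 176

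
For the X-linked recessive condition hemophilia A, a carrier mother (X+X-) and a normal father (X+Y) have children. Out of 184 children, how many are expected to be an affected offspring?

Cross: X+X- × X+Y
Offspring: 1 X+X+, 1 X+Y, 1 X+X-, 1 X-Y
Probability of an affected offspring: 1/4
Expected count = 1/4 × 184 = 46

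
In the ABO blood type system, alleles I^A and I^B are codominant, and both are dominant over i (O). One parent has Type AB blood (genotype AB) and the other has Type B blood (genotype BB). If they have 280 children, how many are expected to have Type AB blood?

Cross: AB × BB
Possible offspring genotypes: 2 AB, 2 BB
Blood type counts: 2 Type AB, 2 Type B
Probability of Type AB: 2/4 = 1/2
Expected count = 1/2 × 280 = 140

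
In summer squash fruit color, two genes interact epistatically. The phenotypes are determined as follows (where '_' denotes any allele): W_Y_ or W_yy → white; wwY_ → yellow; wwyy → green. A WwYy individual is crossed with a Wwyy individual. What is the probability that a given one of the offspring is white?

Cross: WwYy × Wwyy — consider each gene separately:
W gene: Ww × Ww → 1 WW, 2 Ww, 1 ww → 3 W_ : 1 ww (out of 4)
Y gene: Yy × yy → 2 Yy, 2 yy → 2 Y_ : 2 yy (out of 4)
Genotype classes (out of 4 × 4 = 16): W_Y_ = 3×2 = 6; W_yy = 3×2 = 6; wwY_ = 1×2 = 2; wwyy = 1×2 = 2
Apply the phenotype rules: W_Y_ (6) + W_yy (6) → white; wwY_ (2) → yellow; wwyy (2) → green
Phenotype counts (out of 16): 12 white, 2 yellow, 2 green
white: 12 out of 16
Probability: 12/16 = 3/4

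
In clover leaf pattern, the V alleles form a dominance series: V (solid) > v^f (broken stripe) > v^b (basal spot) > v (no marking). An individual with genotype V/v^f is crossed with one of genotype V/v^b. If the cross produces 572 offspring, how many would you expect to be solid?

Cross: V/v^f × V/v^b
Allele dominance: V > v^f > v^b > v
Offspring genotypes: 1 V/V, 1 V/v^b, 1 V/v^f, 1 v^f/v^b
Phenotype counts: 3 solid, 1 broken stripe
solid: 3 out of 4 → fraction 3/4
Expected count = 3/4 × 572 = 429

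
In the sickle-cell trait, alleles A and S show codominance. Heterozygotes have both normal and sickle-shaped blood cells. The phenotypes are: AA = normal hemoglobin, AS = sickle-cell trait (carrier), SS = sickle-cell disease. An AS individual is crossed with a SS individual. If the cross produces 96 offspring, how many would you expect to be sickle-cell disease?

Punnett square for AS × SS:
Offspring genotypes: 2 AS, 2 SS
Phenotype counts: 2 sickle-cell trait (carrier), 2 sickle-cell disease
sickle-cell disease: 2 out of 4 → fraction 1/2
Expected count = 1/2 × 96 = 48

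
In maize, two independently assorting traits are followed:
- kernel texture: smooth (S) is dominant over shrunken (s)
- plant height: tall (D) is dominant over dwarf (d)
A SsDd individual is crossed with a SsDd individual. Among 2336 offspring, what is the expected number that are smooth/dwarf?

Dihybrid cross SsDd × SsDd — consider each gene separately:
kernel texture: Ss × Ss → 1 SS, 2 Ss, 1 ss → 3 S_ : 1 ss (out of 4)
plant height: Dd × Dd → 1 DD, 2 Dd, 1 dd → 3 D_ : 1 dd (out of 4)
Combine (counts out of 4 × 4 = 16): smooth/tall (S_D_) = 3×3 = 9; smooth/dwarf (S_dd) = 3×1 = 3; shrunken/tall (ssD_) = 1×3 = 3; shrunken/dwarf (ssdd) = 1×1 = 1
Phenotype counts (out of 16): 9 smooth/tall, 3 smooth/dwarf, 3 shrunken/tall, 1 shrunken/dwarf
smooth/dwarf: 3 out of 16 → fraction 3/16
Expected count = 3/16 × 2336 = 438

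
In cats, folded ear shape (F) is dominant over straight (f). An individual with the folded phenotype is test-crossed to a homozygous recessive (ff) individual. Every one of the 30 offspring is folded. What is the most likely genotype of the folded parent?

Test cross: ? × ff
All offspring are folded.
If the unknown parent were heterozygous (Ff), about half of 30 offspring would be straight; none are. The unknown parent is most likely homozygous dominant (FF).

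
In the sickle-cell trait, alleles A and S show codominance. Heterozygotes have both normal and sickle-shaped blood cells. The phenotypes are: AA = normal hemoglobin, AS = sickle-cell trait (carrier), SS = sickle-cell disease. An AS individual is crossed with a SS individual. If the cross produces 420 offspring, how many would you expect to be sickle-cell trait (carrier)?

Punnett square for AS × SS:
Offspring genotypes: 2 AS, 2 SS
Phenotype counts: 2 sickle-cell trait (carrier), 2 sickle-cell disease
sickle-cell trait (carrier): 2 out of 4 → fraction 1/2
Expected count = 1/2 × 420 = 210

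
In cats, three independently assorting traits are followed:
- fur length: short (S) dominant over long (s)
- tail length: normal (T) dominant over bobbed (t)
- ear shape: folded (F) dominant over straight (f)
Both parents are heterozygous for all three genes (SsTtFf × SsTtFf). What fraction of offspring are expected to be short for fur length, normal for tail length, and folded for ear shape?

Trihybrid cross: SsTtFf × SsTtFf
Each trait segregates independently with a 3:1 phenotypic ratio, so each gene contributes 3/4 (dominant) or 1/4 (recessive).
Target: short (fur length), normal (tail length), folded (ear shape)
Probability = product of independent per-trait probabilities
= 3/4 × 3/4 × 3/4 = 27/64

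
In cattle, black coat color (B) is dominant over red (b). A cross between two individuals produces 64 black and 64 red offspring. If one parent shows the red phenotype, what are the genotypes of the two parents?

Observed offspring: 64 black, 64 red
The observed ratio simplifies to 1:1. One parent shows red, so its genotype must be bb. A 1:1 offspring split requires the other parent to be heterozygous (Bb).
Parent genotypes: bb × Bb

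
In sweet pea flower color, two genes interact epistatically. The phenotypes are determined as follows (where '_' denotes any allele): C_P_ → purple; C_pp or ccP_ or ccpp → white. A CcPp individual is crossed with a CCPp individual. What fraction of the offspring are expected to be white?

Cross: CcPp × CCPp — consider each gene separately:
C gene: Cc × CC → 2 CC, 2 Cc → 4 C_ (out of 4)
P gene: Pp × Pp → 1 PP, 2 Pp, 1 pp → 3 P_ : 1 pp (out of 4)
Genotype classes (out of 4 × 4 = 16): C_P_ = 4×3 = 12; C_pp = 4×1 = 4
Apply the phenotype rules: C_P_ (12) → purple; C_pp (4) → white
Phenotype counts (out of 16): 12 purple, 4 white
white: 4 out of 16
Probability: 4/16 = 1/4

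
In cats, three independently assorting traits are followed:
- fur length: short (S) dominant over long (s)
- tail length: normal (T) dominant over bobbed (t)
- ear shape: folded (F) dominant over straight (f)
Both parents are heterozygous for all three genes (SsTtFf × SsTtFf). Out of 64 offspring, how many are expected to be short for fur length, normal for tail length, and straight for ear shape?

Trihybrid cross: SsTtFf × SsTtFf
Each trait segregates independently with a 3:1 phenotypic ratio, so each gene contributes 3/4 (dominant) or 1/4 (recessive).
Target: short (fur length), normal (tail length), straight (ear shape)
Probability = product of independent per-trait probabilities
= 3/4 × 3/4 × 1/4 = 9/64
Expected count = 9/64 × 64 = 9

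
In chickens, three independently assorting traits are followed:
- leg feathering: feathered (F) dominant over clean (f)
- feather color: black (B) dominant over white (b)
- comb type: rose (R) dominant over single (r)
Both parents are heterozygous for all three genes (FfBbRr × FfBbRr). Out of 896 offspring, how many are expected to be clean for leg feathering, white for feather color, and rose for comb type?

Trihybrid cross: FfBbRr × FfBbRr
Each trait segregates independently with a 3:1 phenotypic ratio, so each gene contributes 3/4 (dominant) or 1/4 (recessive).
Target: clean (leg feathering), white (feather color), rose (comb type)
Probability = product of independent per-trait probabilities
= 1/4 × 1/4 × 3/4 = 3/64
Expected count = 3/64 × 896 = 42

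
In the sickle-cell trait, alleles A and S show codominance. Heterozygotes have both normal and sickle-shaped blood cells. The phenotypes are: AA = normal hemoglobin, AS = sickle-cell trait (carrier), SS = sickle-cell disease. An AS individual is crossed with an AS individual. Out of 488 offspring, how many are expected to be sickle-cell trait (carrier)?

Punnett square for AS × AS:
Offspring genotypes: 1 AA, 2 AS, 1 SS
Phenotype counts: 1 normal hemoglobin, 2 sickle-cell trait (carrier), 1 sickle-cell disease
sickle-cell trait (carrier): 2 out of 4 → fraction 1/2
Expected count = 1/2 × 488 = 244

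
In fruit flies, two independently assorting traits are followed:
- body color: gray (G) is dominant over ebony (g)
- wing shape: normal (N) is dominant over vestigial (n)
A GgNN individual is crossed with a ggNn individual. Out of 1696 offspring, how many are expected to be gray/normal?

Dihybrid cross GgNN × ggNn — consider each gene separately:
body color: Gg × gg → 2 Gg, 2 gg → 2 G_ : 2 gg (out of 4)
wing shape: NN × Nn → 2 NN, 2 Nn → 4 N_ (out of 4)
Combine (counts out of 4 × 4 = 16): gray/normal (G_N_) = 2×4 = 8; ebony/normal (ggN_) = 2×4 = 8
Phenotype counts (out of 16): 8 gray/normal, 8 ebony/normal
gray/normal: 8 out of 16 → fraction 1/2
Expected count = 1/2 × 1696 = 848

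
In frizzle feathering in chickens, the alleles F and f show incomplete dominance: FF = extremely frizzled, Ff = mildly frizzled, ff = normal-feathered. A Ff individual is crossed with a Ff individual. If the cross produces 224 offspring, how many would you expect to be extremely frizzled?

Punnett square for Ff × Ff:
Offspring genotypes: 1 FF, 2 Ff, 1 ff
Phenotype counts: 1 extremely frizzled, 2 mildly frizzled, 1 normal-feathered
extremely frizzled: 1 out of 4 → fraction 1/4
Expected count = 1/4 × 224 = 56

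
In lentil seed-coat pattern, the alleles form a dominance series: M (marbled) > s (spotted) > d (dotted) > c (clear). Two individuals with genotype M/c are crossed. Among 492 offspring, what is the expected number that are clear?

Cross: M/c × M/c
Allele dominance: M > s > d > c
Offspring genotypes: 1 M/M, 2 M/c, 1 c/c
Phenotype counts: 3 marbled, 1 clear
clear: 1 out of 4 → fraction 1/4
Expected count = 1/4 × 492 = 123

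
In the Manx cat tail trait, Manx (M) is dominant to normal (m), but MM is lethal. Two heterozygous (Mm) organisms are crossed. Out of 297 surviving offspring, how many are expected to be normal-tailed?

Cross: Mm × Mm
Punnett square offspring (before lethality): 1 MM, 2 Mm, 1 mm
The MM genotype is lethal (embryos die); surviving offspring: 2 Mm, 1 mm
normal-tailed: 1 out of 3 → fraction 1/3
Expected count = 1/3 × 297 = 99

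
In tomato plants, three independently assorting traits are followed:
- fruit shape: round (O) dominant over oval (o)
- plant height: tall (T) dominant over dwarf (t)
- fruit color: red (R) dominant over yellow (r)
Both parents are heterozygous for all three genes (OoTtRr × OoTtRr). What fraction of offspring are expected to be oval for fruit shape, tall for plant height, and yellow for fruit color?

Trihybrid cross: OoTtRr × OoTtRr
Each trait segregates independently with a 3:1 phenotypic ratio, so each gene contributes 3/4 (dominant) or 1/4 (recessive).
Target: oval (fruit shape), tall (plant height), yellow (fruit color)
Probability = product of independent per-trait probabilities
= 1/4 × 3/4 × 1/4 = 3/64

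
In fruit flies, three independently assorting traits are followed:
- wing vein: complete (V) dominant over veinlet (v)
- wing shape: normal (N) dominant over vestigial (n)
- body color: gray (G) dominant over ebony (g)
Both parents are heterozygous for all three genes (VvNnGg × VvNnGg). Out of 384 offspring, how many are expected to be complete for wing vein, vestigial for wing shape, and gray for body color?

Trihybrid cross: VvNnGg × VvNnGg
Each trait segregates independently with a 3:1 phenotypic ratio, so each gene contributes 3/4 (dominant) or 1/4 (recessive).
Target: complete (wing vein), vestigial (wing shape), gray (body color)
Probability = product of independent per-trait probabilities
= 3/4 × 1/4 × 3/4 = 9/64
Expected count = 9/64 × 384 = 54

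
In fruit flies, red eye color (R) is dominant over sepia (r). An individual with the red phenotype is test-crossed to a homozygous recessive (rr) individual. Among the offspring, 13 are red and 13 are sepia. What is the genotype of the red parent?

Test cross: ? × rr
Offspring: 13 red, 13 sepia — approximately 1:1.
A 1:1 ratio in a test cross indicates the unknown parent is heterozygous (Rr).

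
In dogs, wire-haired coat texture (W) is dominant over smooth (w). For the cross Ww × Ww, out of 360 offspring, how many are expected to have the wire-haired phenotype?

Punnett square for Ww × Ww:
Offspring genotypes: 1 WW, 2 Ww, 1 ww
Total offspring: 4
Count with target: 3
Probability: 3/4
Expected count = 3/4 × 360 = 270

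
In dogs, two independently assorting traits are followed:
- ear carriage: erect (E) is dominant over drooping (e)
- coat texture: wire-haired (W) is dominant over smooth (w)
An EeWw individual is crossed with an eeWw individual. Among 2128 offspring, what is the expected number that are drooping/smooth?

Dihybrid cross EeWw × eeWw — consider each gene separately:
ear carriage: Ee × ee → 2 Ee, 2 ee → 2 E_ : 2 ee (out of 4)
coat texture: Ww × Ww → 1 WW, 2 Ww, 1 ww → 3 W_ : 1 ww (out of 4)
Combine (counts out of 4 × 4 = 16): erect/wire-haired (E_W_) = 2×3 = 6; erect/smooth (E_ww) = 2×1 = 2; drooping/wire-haired (eeW_) = 2×3 = 6; drooping/smooth (eeww) = 2×1 = 2
Phenotype counts (out of 16): 6 erect/wire-haired, 2 erect/smooth, 6 drooping/wire-haired, 2 drooping/smooth
drooping/smooth: 2 out of 16 → fraction 1/8
Expected count = 1/8 × 2128 = 266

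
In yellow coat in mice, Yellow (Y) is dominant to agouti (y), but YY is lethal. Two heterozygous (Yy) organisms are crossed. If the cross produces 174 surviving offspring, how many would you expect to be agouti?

Cross: Yy × Yy
Punnett square offspring (before lethality): 1 YY, 2 Yy, 1 yy
The YY genotype is lethal (embryos die); surviving offspring: 2 Yy, 1 yy
agouti: 1 out of 3 → fraction 1/3
Expected count = 1/3 × 174 = 58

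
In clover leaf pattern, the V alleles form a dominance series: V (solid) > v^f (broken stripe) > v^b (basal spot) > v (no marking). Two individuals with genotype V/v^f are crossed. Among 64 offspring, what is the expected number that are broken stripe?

Cross: V/v^f × V/v^f
Allele dominance: V > v^f > v^b > v
Offspring genotypes: 1 V/V, 2 V/v^f, 1 v^f/v^f
Phenotype counts: 3 solid, 1 broken stripe
broken stripe: 1 out of 4 → fraction 1/4
Expected count = 1/4 × 64 = 16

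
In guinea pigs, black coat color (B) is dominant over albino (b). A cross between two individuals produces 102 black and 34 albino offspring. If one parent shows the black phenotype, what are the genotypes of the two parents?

Observed offspring: 102 black, 34 albino
The observed ratio simplifies to 3:1. Albino (bb) offspring appear, so each parent must contribute one b allele. The parent stated to show black carries B, so it is Bb. The other parent is then either Bb or bb: Bb × bb would give a 1:1 split, whereas Bb × Bb gives 3:1 — matching the data. So both parents are heterozygous (Bb × Bb).
Parent genotypes: Bb × Bb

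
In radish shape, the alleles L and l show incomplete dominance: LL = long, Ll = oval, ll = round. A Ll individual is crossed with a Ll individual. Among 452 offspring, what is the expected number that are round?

Punnett square for Ll × Ll:
Offspring genotypes: 1 LL, 2 Ll, 1 ll
Phenotype counts: 1 long, 2 oval, 1 round
round: 1 out of 4 → fraction 1/4
Expected count = 1/4 × 452 = 113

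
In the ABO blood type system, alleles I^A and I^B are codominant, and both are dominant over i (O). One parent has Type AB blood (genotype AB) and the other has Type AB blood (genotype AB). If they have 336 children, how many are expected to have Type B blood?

Cross: AB × AB
Possible offspring genotypes: 1 AA, 2 AB, 1 BB
Blood type counts: 1 Type A, 2 Type AB, 1 Type B
Probability of Type B: 1/4
Expected count = 1/4 × 336 = 84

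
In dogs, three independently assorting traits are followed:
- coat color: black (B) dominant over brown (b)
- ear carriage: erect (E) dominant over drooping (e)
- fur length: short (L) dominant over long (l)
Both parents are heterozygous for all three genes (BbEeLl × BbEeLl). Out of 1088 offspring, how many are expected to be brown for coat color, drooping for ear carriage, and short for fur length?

Trihybrid cross: BbEeLl × BbEeLl
Each trait segregates independently with a 3:1 phenotypic ratio, so each gene contributes 3/4 (dominant) or 1/4 (recessive).
Target: brown (coat color), drooping (ear carriage), short (fur length)
Probability = product of independent per-trait probabilities
= 1/4 × 1/4 × 3/4 = 3/64
Expected count = 3/64 × 1088 = 51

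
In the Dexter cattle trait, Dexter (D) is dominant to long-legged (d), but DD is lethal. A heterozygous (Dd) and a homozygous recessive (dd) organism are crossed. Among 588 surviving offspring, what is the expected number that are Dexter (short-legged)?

Cross: Dd × dd
Punnett square offspring (before lethality): 2 Dd, 2 dd
No DD offspring are produced in this cross.
Dexter (short-legged): 2 out of 4 → fraction 1/2
Expected count = 1/2 × 588 = 294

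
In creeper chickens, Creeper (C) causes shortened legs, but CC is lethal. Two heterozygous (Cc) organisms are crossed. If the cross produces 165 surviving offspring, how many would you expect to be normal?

Cross: Cc × Cc
Punnett square offspring (before lethality): 1 CC, 2 Cc, 1 cc
The CC genotype is lethal (embryos die); surviving offspring: 2 Cc, 1 cc
normal: 1 out of 3 → fraction 1/3
Expected count = 1/3 × 165 = 55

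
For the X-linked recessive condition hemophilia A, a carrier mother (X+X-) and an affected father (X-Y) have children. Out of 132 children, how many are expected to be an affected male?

Cross: X+X- × X-Y
Offspring: 1 X+X-, 1 X+Y, 1 X-X-, 1 X-Y
Probability of an affected male: 1/4
Expected count = 1/4 × 132 = 33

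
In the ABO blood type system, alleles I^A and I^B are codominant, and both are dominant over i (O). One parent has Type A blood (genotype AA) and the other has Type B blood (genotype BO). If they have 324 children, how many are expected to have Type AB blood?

Cross: AA × BO
Possible offspring genotypes: 2 AB, 2 AO
Blood type counts: 2 Type AB, 2 Type A
Probability of Type AB: 2/4 = 1/2
Expected count = 1/2 × 324 = 162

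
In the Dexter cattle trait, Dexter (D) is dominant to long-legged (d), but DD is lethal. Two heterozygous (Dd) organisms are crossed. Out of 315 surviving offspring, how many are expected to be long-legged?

Cross: Dd × Dd
Punnett square offspring (before lethality): 1 DD, 2 Dd, 1 dd
The DD genotype is lethal (embryos die); surviving offspring: 2 Dd, 1 dd
long-legged: 1 out of 3 → fraction 1/3
Expected count = 1/3 × 315 = 105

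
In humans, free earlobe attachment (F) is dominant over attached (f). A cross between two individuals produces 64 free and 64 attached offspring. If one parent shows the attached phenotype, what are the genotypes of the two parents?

Observed offspring: 64 free, 64 attached
The observed ratio simplifies to 1:1. One parent shows attached, so its genotype must be ff. A 1:1 offspring split requires the other parent to be heterozygous (Ff).
Parent genotypes: ff × Ff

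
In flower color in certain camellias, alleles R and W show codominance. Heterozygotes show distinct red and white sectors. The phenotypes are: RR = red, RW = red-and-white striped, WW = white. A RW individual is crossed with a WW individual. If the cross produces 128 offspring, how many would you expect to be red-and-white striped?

Punnett square for RW × WW:
Offspring genotypes: 2 RW, 2 WW
Phenotype counts: 2 red-and-white striped, 2 white
red-and-white striped: 2 out of 4 → fraction 1/2
Expected count = 1/2 × 128 = 64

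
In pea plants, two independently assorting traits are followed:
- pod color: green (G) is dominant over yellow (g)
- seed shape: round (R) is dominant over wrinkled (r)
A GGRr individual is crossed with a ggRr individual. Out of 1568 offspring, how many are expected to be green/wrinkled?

Dihybrid cross GGRr × ggRr — consider each gene separately:
pod color: GG × gg → 4 Gg → 4 G_ (out of 4)
seed shape: Rr × Rr → 1 RR, 2 Rr, 1 rr → 3 R_ : 1 rr (out of 4)
Combine (counts out of 4 × 4 = 16): green/round (G_R_) = 4×3 = 12; green/wrinkled (G_rr) = 4×1 = 4
Phenotype counts (out of 16): 12 green/round, 4 green/wrinkled
green/wrinkled: 4 out of 16 → fraction 1/4
Expected count = 1/4 × 1568 = 392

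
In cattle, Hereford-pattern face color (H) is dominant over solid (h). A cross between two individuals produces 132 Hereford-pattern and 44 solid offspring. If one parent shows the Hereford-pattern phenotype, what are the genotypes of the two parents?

Observed offspring: 132 Hereford-pattern, 44 solid
The observed ratio simplifies to 3:1. Solid (hh) offspring appear, so each parent must contribute one h allele. The parent stated to show Hereford-pattern carries H, so it is Hh. The other parent is then either Hh or hh: Hh × hh would give a 1:1 split, whereas Hh × Hh gives 3:1 — matching the data. So both parents are heterozygous (Hh × Hh).
Parent genotypes: Hh × Hh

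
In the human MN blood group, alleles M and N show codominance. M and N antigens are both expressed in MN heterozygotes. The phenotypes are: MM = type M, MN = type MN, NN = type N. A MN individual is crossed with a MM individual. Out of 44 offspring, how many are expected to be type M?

Punnett square for MN × MM:
Offspring genotypes: 2 MM, 2 MN
Phenotype counts: 2 type M, 2 type MN
type M: 2 out of 4 → fraction 1/2
Expected count = 1/2 × 44 = 22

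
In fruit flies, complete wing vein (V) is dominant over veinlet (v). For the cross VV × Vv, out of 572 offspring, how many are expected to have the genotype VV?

Punnett square for VV × Vv:
Offspring genotypes: 2 VV, 2 Vv
Total offspring: 4
Count with target: 2
Probability: 2/4 = 1/2
Expected count = 1/2 × 572 = 286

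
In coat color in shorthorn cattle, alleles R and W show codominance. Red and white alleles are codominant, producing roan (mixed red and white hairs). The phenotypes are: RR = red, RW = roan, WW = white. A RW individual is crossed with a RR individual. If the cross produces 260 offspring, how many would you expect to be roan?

Punnett square for RW × RR:
Offspring genotypes: 2 RR, 2 RW
Phenotype counts: 2 red, 2 roan
roan: 2 out of 4 → fraction 1/2
Expected count = 1/2 × 260 = 130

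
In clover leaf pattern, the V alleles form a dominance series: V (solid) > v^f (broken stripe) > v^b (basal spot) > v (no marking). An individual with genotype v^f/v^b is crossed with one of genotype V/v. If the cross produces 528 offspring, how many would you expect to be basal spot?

Cross: v^f/v^b × V/v
Allele dominance: V > v^f > v^b > v
Offspring genotypes: 1 V/v^f, 1 v^f/v, 1 V/v^b, 1 v^b/v
Phenotype counts: 2 solid, 1 broken stripe, 1 basal spot
basal spot: 1 out of 4 → fraction 1/4
Expected count = 1/4 × 528 = 132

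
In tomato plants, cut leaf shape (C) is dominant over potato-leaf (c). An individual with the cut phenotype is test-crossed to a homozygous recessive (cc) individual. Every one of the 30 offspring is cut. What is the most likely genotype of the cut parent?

Test cross: ? × cc
All offspring are cut.
If the unknown parent were heterozygous (Cc), about half of 30 offspring would be potato-leaf; none are. The unknown parent is most likely homozygous dominant (CC).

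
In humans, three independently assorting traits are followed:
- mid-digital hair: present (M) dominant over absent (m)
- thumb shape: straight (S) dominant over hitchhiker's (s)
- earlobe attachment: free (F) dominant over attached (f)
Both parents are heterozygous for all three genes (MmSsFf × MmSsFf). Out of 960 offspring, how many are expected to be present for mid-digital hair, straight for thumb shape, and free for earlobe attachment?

Trihybrid cross: MmSsFf × MmSsFf
Each trait segregates independently with a 3:1 phenotypic ratio, so each gene contributes 3/4 (dominant) or 1/4 (recessive).
Target: present (mid-digital hair), straight (thumb shape), free (earlobe attachment)
Probability = product of independent per-trait probabilities
= 3/4 × 3/4 × 3/4 = 27/64
Expected count = 27/64 × 960 = 405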